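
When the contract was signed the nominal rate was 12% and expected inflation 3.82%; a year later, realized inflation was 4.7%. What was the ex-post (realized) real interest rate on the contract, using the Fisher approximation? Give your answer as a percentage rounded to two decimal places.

Ex-post: 12% − 4.7% = 7.300%
So the realized real rate is 7.30%.

7.30%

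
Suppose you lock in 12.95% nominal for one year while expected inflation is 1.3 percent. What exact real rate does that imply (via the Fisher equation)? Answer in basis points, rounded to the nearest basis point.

By the Fisher equation, 1 + r = (1 + i)/(1 + π).
1 + r = 1.12950 / 1.01300 = 1.115005
r = 1.115005 − 1 = 11.5005%, i.e. 1150 basis points.

1150 basis points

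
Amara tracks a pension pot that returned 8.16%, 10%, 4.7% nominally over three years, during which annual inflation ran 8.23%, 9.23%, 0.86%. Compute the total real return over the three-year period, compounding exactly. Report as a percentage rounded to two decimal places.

4.47%

Nominal growth factor = 1.0816 × 1.1000 × 1.0470 = 1.245679
Price-level growth factor = 1.0823 × 1.0923 × 1.0086 = 1.192363
Real growth factor = 1.245679 / 1.192363 = 1.044714
Total real return = 1.044714 − 1 → 4.47%.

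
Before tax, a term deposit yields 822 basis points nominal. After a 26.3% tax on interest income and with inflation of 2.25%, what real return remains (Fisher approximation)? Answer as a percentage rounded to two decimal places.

After-tax nominal return = 8.22% × (1 − 0.263) = 6.05814%.
r ≈ 6.05814% − 2.25% → 3.81%.

3.81%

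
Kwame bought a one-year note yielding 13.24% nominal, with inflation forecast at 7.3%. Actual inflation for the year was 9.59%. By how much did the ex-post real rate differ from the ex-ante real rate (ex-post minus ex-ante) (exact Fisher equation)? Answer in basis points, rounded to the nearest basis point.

-221 basis points

Ex-ante: (1 + 0.1324)/(1 + 0.0730) − 1 = 5.5359%
Ex-post: (1 + 0.1324)/(1 + 0.0959) − 1 = 3.3306%
Difference (ex-post − ex-ante) = -2.2053% → -221 basis points.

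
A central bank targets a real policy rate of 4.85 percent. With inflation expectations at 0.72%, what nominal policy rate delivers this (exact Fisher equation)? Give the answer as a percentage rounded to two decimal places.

5.60%

(1 + i) = (1 + r)(1 + π) = 1.04850 × 1.00720 = 1.0560492
i = 1.0560492 − 1, so the required nominal rate is 5.60%.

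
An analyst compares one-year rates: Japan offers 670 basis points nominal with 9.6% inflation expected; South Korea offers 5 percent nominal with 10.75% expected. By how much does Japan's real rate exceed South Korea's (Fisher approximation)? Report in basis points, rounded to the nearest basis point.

285 basis points

Japan: 6.7% − 9.6% = -2.900%
South Korea: 5% − 10.75% = -5.750%
Differential = 2.850% → 285 basis points.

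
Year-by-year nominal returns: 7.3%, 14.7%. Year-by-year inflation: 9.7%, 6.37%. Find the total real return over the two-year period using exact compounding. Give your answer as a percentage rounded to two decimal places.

Compound the nominal returns: 1.0730 × 1.1470 = 1.230731.
Compound inflation: 1.0970 × 1.0637 = 1.166879.
Deflate: 1.230731 / 1.166879 = 1.054720.
Total real return = 1.054720 − 1 → 5.47%.

5.47%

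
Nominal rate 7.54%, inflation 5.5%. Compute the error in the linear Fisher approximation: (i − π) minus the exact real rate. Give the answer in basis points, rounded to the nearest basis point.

Approximate: r ≈ 7.540% − 5.500% = 2.0400%
Exact: (1 + 0.0754)/(1 + 0.0550) − 1 = 1.9336%
Error = 2.0400% − 1.9336% = 0.1064% → 11 basis points.

11 basis points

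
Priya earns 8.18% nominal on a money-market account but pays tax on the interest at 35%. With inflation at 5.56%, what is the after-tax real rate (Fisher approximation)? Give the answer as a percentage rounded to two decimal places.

-0.24%

After-tax nominal return = 8.18% × (1 − 0.35) = 5.3170%.
r ≈ 5.3170% − 5.56% → -0.24%.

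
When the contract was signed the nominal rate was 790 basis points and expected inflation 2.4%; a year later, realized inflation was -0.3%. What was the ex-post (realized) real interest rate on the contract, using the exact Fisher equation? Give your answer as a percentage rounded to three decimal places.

8.225%

Ex-post: (1 + 0.0790)/(1 − 0.0030) − 1 = 8.2247%
So the realized real rate is 8.225%.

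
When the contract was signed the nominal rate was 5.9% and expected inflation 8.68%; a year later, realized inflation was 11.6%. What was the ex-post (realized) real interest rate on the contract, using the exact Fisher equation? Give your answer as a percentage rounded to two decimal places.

-5.11%

Ex-post: (1 + 0.0590)/(1 + 0.1160) − 1 = -5.1075%
So the realized real rate is -5.11%.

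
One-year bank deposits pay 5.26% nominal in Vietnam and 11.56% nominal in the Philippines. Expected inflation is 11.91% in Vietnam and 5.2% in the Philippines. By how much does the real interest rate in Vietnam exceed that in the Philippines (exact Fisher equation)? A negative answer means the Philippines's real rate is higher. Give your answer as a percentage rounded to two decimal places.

Vietnam: (1 + 0.0526)/(1 + 0.1191) − 1 = -5.9423%
The Philippines: (1 + 0.1156)/(1 + 0.0520) − 1 = 6.0456%
Differential = -5.9423% − 6.0456% = -11.9879% → -11.99%.

-11.99%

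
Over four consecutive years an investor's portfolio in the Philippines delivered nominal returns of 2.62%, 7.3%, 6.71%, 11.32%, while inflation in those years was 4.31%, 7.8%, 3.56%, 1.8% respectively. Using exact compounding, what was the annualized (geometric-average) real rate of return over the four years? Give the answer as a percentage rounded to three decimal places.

Nominal growth factor = 1.0262 × 1.0730 × 1.0671 × 1.1132 = 1.30800694
Price-level growth factor = 1.0431 × 1.0780 × 1.0356 × 1.0180 = 1.18545351
Real growth factor = 1.30800694 / 1.18545351 = 1.10338106
Annualized real rate = 1.10338106^(1/4) − 1 = 2.4900% → 2.490%.

2.490%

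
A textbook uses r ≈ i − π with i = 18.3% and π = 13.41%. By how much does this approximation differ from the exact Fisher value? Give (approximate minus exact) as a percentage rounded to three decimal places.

0.578%

Approximate: r ≈ 18.300% − 13.410% = 4.8900%
Exact: (1 + 0.1830)/(1 + 0.1341) − 1 = 4.3118%
Error = 4.8900% − 4.3118% = 0.5782% → 0.578%.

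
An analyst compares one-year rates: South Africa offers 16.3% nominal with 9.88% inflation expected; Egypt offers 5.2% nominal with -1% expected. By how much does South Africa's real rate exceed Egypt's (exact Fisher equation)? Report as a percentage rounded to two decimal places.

South Africa: (1 + 0.1630)/(1 + 0.0988) − 1 = 5.8427%
Egypt: (1 + 0.0520)/(1 − 0.0100) − 1 = 6.2626%
Differential = 5.8427% − 6.2626% = -0.4199% → -0.42%.

-0.42%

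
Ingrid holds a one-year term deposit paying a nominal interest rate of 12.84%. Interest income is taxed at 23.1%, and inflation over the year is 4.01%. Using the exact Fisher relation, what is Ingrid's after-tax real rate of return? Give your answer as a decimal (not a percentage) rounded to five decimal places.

0.05638

After-tax nominal return = 12.84% × (1 − 0.231) = 9.87396%.
1 + r = 1.0987396 / 1.04010 = 1.056379
After-tax real rate = 1.056379 − 1 → 0.05638.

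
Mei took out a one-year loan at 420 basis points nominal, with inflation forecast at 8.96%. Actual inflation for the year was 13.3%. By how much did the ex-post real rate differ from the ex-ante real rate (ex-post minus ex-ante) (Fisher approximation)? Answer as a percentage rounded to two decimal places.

-4.34%

Ex-ante: 4.2% − 8.96% = -4.760%
Ex-post: 4.2% − 13.3% = -9.100%
Difference (ex-post − ex-ante) = -4.3400% → -4.34%.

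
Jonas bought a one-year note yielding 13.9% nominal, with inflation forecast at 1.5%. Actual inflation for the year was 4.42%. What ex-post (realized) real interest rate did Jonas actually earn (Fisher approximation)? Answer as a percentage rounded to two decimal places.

Ex-post: 13.9% − 4.42% = 9.480%
So the realized real rate is 9.48%.

9.48%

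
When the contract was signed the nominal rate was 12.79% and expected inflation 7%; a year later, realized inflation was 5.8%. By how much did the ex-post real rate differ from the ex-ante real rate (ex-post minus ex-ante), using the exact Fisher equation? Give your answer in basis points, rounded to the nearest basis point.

Ex-ante: (1 + 0.1279)/(1 + 0.0700) − 1 = 5.4112%
Ex-post: (1 + 0.1279)/(1 + 0.0580) − 1 = 6.6068%
Difference (ex-post − ex-ante) = 1.1956% → 120 basis points.

120 basis points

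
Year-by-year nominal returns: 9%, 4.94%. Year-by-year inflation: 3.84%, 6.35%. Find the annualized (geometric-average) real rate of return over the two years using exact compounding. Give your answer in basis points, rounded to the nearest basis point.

177 basis points

Compound the nominal returns: 1.0900 × 1.0494 = 1.14384600.
Compound inflation: 1.0384 × 1.0635 = 1.10433840.
Deflate: 1.14384600 / 1.10433840 = 1.03577490.
Annualized real rate = 1.03577490^(1/2) − 1 = 1.7730% → 177 basis points.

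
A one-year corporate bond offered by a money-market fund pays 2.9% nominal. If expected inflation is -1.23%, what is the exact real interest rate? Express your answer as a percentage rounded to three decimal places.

4.181%

By the Fisher relation, 1 + r = (1 + i)/(1 + π).
1 + r = 1.02900 / 0.98770 = 1.041814
r = 1.041814 − 1 = 4.1814%, i.e. 4.181%.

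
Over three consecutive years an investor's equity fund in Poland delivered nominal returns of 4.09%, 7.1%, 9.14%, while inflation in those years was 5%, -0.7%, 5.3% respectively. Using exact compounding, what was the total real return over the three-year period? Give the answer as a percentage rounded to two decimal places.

10.82%

Compound the nominal returns: 1.0409 × 1.0710 × 1.0914 = 1.216697.
Compound inflation: 1.0500 × 0.9930 × 1.0530 = 1.097910.
Deflate: 1.216697 / 1.097910 = 1.108193.
Total real return = 1.108193 − 1 → 10.82%.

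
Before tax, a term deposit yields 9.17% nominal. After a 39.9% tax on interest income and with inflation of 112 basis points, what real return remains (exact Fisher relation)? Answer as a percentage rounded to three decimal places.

4.343%

After-tax nominal return = 9.17% × (1 − 0.399) = 5.51117%.
1 + r = 1.0551117 / 1.01120 = 1.0434253
After-tax real rate = 1.0434253 − 1 → 4.343%.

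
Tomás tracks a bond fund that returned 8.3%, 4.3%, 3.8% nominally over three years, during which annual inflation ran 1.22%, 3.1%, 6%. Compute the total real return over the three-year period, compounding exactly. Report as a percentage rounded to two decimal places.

Compound the nominal returns: 1.0830 × 1.0430 × 1.0380 = 1.172493.
Compound inflation: 1.0122 × 1.0310 × 1.0600 = 1.106193.
Deflate: 1.172493 / 1.106193 = 1.059935.
Total real return = 1.059935 − 1 → 5.99%.

5.99%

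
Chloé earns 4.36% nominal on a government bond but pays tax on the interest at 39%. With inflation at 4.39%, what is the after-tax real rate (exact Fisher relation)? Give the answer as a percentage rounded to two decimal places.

-1.66%

After-tax nominal return = 4.36% × (1 − 0.39) = 2.6596%.
1 + r = 1.026596 / 1.04390 = 0.983424
After-tax real rate = 0.983424 − 1 → -1.66%.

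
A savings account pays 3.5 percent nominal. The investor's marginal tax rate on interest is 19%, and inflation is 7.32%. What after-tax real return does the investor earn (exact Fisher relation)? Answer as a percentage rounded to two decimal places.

-4.18%

After-tax nominal return = 3.5% × (1 − 0.19) = 2.8350%.
1 + r = 1.02835 / 1.07320 = 0.958209
After-tax real rate = 0.958209 − 1 → -4.18%.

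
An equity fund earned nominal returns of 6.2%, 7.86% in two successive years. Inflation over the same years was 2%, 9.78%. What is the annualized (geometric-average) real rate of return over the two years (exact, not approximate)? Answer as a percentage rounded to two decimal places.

Compound the nominal returns: 1.0620 × 1.0786 = 1.14547320.
Compound inflation: 1.0200 × 1.0978 = 1.11975600.
Deflate: 1.14547320 / 1.11975600 = 1.02296679.
Annualized real rate = 1.02296679^(1/2) − 1 = 1.1418% → 1.14%.

1.14%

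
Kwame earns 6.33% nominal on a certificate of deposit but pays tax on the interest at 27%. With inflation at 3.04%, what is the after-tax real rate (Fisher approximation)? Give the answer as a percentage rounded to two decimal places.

After-tax nominal return = 6.33% × (1 − 0.27) = 4.6209%.
r ≈ 4.6209% − 3.04% → 1.58%.

1.58%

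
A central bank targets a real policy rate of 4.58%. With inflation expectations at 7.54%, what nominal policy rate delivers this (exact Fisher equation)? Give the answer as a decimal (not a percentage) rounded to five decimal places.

0.12465

(1 + i) = (1 + r)(1 + π) = 1.04580 × 1.07540 = 1.12465332
i = 1.12465332 − 1, so the required nominal rate is 0.12465.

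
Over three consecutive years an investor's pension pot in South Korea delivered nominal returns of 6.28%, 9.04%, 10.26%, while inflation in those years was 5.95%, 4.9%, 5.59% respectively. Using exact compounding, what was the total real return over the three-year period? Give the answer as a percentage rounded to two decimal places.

8.88%

Compound the nominal returns: 1.0628 × 1.0904 × 1.1026 = 1.277778.
Compound inflation: 1.0595 × 1.0490 × 1.0559 = 1.173544.
Deflate: 1.277778 / 1.173544 = 1.088820.
Total real return = 1.088820 − 1 → 8.88%.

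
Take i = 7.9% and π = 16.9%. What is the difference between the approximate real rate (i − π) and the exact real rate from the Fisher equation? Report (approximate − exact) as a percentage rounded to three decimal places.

-1.301%

Approximate: r ≈ 7.900% − 16.900% = -9.0000%
Exact: (1 + 0.0790)/(1 + 0.1690) − 1 = -7.6989%
Error = -9.0000% − (-7.6989%) = -1.3011% → -1.301%.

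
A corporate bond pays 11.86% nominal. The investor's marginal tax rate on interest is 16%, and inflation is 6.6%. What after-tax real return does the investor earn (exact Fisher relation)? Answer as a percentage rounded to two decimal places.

3.15%

After-tax nominal return = 11.86% × (1 − 0.16) = 9.9624%.
1 + r = 1.099624 / 1.06600 = 1.031542
After-tax real rate = 1.031542 − 1 → 3.15%.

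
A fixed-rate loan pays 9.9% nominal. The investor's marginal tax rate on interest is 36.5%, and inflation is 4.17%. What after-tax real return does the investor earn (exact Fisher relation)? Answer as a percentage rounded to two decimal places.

2.03%

After-tax nominal return = 9.9% × (1 − 0.365) = 6.2865%.
1 + r = 1.062865 / 1.04170 = 1.020318
After-tax real rate = 1.020318 − 1 → 2.03%.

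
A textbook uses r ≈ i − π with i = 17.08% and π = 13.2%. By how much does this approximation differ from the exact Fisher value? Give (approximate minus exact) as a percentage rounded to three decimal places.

0.452%

Approximate: r ≈ 17.080% − 13.200% = 3.8800%
Exact: (1 + 0.1708)/(1 + 0.1320) − 1 = 3.4276%
Error = 3.8800% − 3.4276% = 0.4524% → 0.452%.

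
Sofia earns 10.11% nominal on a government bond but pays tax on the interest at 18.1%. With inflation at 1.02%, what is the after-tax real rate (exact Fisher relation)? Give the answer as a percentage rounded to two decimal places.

7.19%

After-tax nominal return = 10.11% × (1 − 0.181) = 8.28009%.
1 + r = 1.0828009 / 1.01020 = 1.071868
After-tax real rate = 1.071868 − 1 → 7.19%.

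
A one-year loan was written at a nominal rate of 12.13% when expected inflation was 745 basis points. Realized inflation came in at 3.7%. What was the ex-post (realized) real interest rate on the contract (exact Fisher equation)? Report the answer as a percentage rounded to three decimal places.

8.129%

Ex-post: (1 + 0.1213)/(1 + 0.0370) − 1 = 8.1292%
So the realized real rate is 8.129%.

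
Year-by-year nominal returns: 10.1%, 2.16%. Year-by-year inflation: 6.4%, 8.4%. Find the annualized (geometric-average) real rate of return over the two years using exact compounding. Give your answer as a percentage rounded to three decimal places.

-1.247%

Compound the nominal returns: 1.1010 × 1.0216 = 1.12478160.
Compound inflation: 1.0640 × 1.0840 = 1.15337600.
Deflate: 1.12478160 / 1.15337600 = 0.97520808.
Annualized real rate = 0.97520808^(1/2) − 1 = -1.2474% → -1.247%.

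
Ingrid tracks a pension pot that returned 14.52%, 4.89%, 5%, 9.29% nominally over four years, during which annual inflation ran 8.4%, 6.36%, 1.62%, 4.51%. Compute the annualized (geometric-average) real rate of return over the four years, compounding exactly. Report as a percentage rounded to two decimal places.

Nominal growth factor = 1.1452 × 1.0489 × 1.0500 × 1.0929 = 1.37843138
Price-level growth factor = 1.0840 × 1.0636 × 1.0162 × 1.0451 = 1.22446013
Real growth factor = 1.37843138 / 1.22446013 = 1.12574623
Annualized real rate = 1.12574623^(1/4) − 1 = 3.0054% → 3.01%.

3.01%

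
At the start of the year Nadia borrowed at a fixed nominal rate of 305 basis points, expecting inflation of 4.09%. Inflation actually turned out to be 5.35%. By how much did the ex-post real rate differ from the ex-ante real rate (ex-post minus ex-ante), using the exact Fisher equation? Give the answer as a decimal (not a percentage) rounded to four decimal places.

Ex-ante: (1 + 0.0305)/(1 + 0.0409) − 1 = -0.9991%
Ex-post: (1 + 0.0305)/(1 + 0.0535) − 1 = -2.1832%
Difference (ex-post − ex-ante) = -1.1841% → -0.0118.

-0.0118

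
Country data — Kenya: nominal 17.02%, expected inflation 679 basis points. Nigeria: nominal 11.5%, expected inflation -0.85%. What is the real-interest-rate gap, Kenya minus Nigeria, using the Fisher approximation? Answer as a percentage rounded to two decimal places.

Kenya: 17.02% − 6.79% = 10.230%
Nigeria: 11.5% − (-0.85%) = 12.350%
Differential = -2.120% → -2.12%.

-2.12%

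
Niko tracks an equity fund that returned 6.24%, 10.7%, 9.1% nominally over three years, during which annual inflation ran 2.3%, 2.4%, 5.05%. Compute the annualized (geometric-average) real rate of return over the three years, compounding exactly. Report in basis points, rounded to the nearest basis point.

Compound the nominal returns: 1.0624 × 1.1070 × 1.0910 = 1.28309979.
Compound inflation: 1.0230 × 1.0240 × 1.0505 = 1.10045338.
Deflate: 1.28309979 / 1.10045338 = 1.16597379.
Annualized real rate = 1.16597379^(1/3) − 1 = 5.2518% → 525 basis points.

525 basis points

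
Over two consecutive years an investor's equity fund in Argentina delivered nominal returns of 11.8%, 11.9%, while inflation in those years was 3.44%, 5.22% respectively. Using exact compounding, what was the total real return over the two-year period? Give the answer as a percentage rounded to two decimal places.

14.94%

Compound the nominal returns: 1.1180 × 1.1190 = 1.251042.
Compound inflation: 1.0344 × 1.0522 = 1.088396.
Deflate: 1.251042 / 1.088396 = 1.149437.
Total real return = 1.149437 − 1 → 14.94%.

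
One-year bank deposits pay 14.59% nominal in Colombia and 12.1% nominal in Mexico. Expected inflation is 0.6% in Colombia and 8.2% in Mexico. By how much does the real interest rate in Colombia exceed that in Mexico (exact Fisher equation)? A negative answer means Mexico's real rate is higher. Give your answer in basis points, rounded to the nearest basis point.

1030 basis points

Colombia: (1 + 0.1459)/(1 + 0.0060) − 1 = 13.9066%
Mexico: (1 + 0.1210)/(1 + 0.0820) − 1 = 3.6044%
Differential = 13.9066% − 3.6044% = 10.3021% → 1030 basis points.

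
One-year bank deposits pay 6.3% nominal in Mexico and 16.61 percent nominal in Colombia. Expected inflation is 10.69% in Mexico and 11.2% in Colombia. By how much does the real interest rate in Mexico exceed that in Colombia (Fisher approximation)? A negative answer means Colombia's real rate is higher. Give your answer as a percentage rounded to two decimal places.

Mexico: 6.3% − 10.69% = -4.390%
Colombia: 16.61% − 11.2% = 5.410%
Differential = -9.800% → -9.80%.

-9.80%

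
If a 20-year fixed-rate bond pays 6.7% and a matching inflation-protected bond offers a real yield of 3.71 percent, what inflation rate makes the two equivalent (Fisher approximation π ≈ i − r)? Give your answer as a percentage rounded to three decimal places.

2.990%

π ≈ i − r = 6.7% − 3.71% → 2.990%.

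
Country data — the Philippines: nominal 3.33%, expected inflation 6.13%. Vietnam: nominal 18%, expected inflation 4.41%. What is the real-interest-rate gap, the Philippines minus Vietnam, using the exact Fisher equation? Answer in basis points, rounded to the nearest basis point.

-1565 basis points

The Philippines: (1 + 0.0333)/(1 + 0.0613) − 1 = -2.6383%
Vietnam: (1 + 0.1800)/(1 + 0.0441) − 1 = 13.0160%
Differential = -2.6383% − 13.0160% = -15.6543% → -1565 basis points.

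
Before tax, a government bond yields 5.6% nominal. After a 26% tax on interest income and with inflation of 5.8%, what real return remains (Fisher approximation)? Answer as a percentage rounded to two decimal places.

After-tax nominal return = 5.6% × (1 − 0.26) = 4.1440%.
r ≈ 4.1440% − 5.8% → -1.66%.

-1.66%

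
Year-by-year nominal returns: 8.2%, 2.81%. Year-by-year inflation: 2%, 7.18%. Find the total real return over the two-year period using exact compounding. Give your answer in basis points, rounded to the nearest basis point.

Compound the nominal returns: 1.0820 × 1.0281 = 1.112404.
Compound inflation: 1.0200 × 1.0718 = 1.093236.
Deflate: 1.112404 / 1.093236 = 1.017533.
Total real return = 1.017533 − 1 → 175 basis points.

175 basis points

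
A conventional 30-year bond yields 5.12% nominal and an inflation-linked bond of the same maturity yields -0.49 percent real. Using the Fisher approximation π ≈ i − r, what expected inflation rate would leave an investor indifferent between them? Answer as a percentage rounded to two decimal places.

5.61%

π ≈ i − r = 5.12% − (-0.49%) → 5.61%.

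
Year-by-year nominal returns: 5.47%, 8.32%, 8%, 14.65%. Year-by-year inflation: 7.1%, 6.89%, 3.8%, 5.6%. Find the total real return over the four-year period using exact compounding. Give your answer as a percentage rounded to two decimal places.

Nominal growth factor = 1.0547 × 1.0832 × 1.0800 × 1.1465 = 1.414606
Price-level growth factor = 1.0710 × 1.0689 × 1.0380 × 1.0560 = 1.254838
Real growth factor = 1.414606 / 1.254838 = 1.127321
Total real return = 1.127321 − 1 → 12.73%.

12.73%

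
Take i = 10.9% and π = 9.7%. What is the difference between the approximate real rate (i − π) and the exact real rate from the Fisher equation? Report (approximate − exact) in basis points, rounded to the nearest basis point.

11 basis points

Approximate: r ≈ 10.900% − 9.700% = 1.2000%
Exact: (1 + 0.1090)/(1 + 0.0970) − 1 = 1.0939%
Error = 1.2000% − 1.0939% = 0.1061% → 11 basis points.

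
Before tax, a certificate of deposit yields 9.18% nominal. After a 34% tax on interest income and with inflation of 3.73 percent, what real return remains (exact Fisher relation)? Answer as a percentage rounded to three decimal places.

After-tax nominal return = 9.18% × (1 − 0.34) = 6.0588%.
1 + r = 1.060588 / 1.03730 = 1.022451
After-tax real rate = 1.022451 − 1 → 2.245%.

2.245%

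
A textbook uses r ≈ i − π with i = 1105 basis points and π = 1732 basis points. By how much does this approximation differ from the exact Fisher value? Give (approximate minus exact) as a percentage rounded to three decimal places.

-0.926%

Approximate: r ≈ 11.050% − 17.320% = -6.2700%
Exact: (1 + 0.1105)/(1 + 0.1732) − 1 = -5.3444%
Error = -6.2700% − (-5.3444%) = -0.9256% → -0.926%.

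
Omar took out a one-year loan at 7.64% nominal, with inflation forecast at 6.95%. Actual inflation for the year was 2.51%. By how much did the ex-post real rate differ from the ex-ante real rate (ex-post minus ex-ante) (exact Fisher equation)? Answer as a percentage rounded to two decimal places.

4.36%

Ex-ante: (1 + 0.0764)/(1 + 0.0695) − 1 = 0.6452%
Ex-post: (1 + 0.0764)/(1 + 0.0251) − 1 = 5.0044%
Difference (ex-post − ex-ante) = 4.3592% → 4.36%.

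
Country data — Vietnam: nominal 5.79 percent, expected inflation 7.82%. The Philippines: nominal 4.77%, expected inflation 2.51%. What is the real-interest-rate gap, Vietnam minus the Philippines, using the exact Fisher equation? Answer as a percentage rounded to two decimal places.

Vietnam: (1 + 0.0579)/(1 + 0.0782) − 1 = -1.8828%
The Philippines: (1 + 0.0477)/(1 + 0.0251) − 1 = 2.2047%
Differential = -1.8828% − 2.2047% = -4.0874% → -4.09%.

-4.09%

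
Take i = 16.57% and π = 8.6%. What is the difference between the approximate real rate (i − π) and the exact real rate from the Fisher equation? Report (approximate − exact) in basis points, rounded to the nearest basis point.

Approximate: r ≈ 16.570% − 8.600% = 7.9700%
Exact: (1 + 0.1657)/(1 + 0.0860) − 1 = 7.3389%
Error = 7.9700% − 7.3389% = 0.6311% → 63 basis points.

63 basis points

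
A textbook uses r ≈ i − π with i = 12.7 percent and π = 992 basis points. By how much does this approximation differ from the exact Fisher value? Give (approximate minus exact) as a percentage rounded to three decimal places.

0.251%

Approximate: r ≈ 12.700% − 9.920% = 2.7800%
Exact: (1 + 0.1270)/(1 + 0.0992) − 1 = 2.5291%
Error = 2.7800% − 2.5291% = 0.2509% → 0.251%.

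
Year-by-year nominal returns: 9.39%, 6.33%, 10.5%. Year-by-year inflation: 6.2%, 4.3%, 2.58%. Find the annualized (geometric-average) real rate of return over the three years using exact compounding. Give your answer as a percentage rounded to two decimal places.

4.19%

Nominal growth factor = 1.0939 × 1.0633 × 1.1050 = 1.28527398
Price-level growth factor = 1.0620 × 1.0430 × 1.0258 = 1.13624378
Real growth factor = 1.28527398 / 1.13624378 = 1.13116040
Annualized real rate = 1.13116040^(1/3) − 1 = 4.1937% → 4.19%.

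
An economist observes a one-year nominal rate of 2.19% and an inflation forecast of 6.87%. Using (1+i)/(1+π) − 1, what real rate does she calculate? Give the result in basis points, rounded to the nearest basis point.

1 + r = 1.02190 / 1.06870 = 0.956208
r = 0.956208 − 1 = -4.3792%, i.e. -438 basis points.

-438 basis points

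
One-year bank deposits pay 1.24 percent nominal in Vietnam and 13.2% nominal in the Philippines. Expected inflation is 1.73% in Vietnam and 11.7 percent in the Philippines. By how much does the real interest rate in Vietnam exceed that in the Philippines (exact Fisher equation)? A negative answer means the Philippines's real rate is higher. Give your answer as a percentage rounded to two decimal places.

Vietnam: (1 + 0.0124)/(1 + 0.0173) − 1 = -0.4817%
The Philippines: (1 + 0.1320)/(1 + 0.1170) − 1 = 1.3429%
Differential = -0.4817% − 1.3429% = -1.8245% → -1.82%.

-1.82%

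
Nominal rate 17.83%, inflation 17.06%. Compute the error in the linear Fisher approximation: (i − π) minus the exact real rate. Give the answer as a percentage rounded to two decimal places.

Approximate: r ≈ 17.830% − 17.060% = 0.7700%
Exact: (1 + 0.1783)/(1 + 0.1706) − 1 = 0.6578%
Error = 0.7700% − 0.6578% = 0.1122% → 0.11%.

0.11%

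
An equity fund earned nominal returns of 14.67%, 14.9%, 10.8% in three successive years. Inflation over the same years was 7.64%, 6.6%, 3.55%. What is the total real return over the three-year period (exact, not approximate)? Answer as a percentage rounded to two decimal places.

Compound the nominal returns: 1.1467 × 1.1490 × 1.1080 = 1.459855.
Compound inflation: 1.0764 × 1.0660 × 1.0355 = 1.188177.
Deflate: 1.459855 / 1.188177 = 1.228651.
Total real return = 1.228651 − 1 → 22.87%.

22.87%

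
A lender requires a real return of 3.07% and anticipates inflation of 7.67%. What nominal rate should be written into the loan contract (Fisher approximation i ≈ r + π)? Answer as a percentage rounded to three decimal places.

10.740%

i ≈ r + π = 3.07% + 7.67% = 10.740%.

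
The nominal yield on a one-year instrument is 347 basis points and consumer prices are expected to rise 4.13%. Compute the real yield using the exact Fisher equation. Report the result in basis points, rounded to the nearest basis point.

1 + r = 1.03470 / 1.04130 = 0.993662
r = 0.993662 − 1 = -0.6338%, i.e. -63 basis points.

-63 basis points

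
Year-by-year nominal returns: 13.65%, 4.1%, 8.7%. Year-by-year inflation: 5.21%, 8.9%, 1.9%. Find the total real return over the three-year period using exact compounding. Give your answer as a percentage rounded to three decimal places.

Nominal growth factor = 1.1365 × 1.0410 × 1.0870 = 1.286026
Price-level growth factor = 1.0521 × 1.0890 × 1.0190 = 1.167506
Real growth factor = 1.286026 / 1.167506 = 1.101516
Total real return = 1.101516 − 1 → 10.152%.

10.152%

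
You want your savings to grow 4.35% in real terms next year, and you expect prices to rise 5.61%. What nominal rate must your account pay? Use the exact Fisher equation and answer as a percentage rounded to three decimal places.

(1 + i) = (1 + r)(1 + π) = 1.04350 × 1.05610 = 1.10204035
i = 1.10204035 − 1, so the required nominal rate is 10.204%.

10.204%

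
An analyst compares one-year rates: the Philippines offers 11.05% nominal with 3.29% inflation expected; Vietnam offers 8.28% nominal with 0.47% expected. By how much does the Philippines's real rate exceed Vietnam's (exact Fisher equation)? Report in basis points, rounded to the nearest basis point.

-26 basis points

The Philippines: (1 + 0.1105)/(1 + 0.0329) − 1 = 7.5128%
Vietnam: (1 + 0.0828)/(1 + 0.0047) − 1 = 7.7735%
Differential = 7.5128% − 7.7735% = -0.2606% → -26 basis points.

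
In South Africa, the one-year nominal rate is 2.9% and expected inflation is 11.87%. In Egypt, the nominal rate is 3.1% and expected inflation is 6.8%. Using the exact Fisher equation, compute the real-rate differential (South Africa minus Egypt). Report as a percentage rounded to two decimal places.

-4.55%

South Africa: (1 + 0.0290)/(1 + 0.1187) − 1 = -8.0182%
Egypt: (1 + 0.0310)/(1 + 0.0680) − 1 = -3.4644%
Differential = -8.0182% − (-3.4644%) = -4.5538% → -4.55%.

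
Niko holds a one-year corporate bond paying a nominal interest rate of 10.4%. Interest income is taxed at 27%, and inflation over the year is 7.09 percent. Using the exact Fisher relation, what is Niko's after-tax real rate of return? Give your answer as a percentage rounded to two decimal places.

After-tax nominal return = 10.4% × (1 − 0.27) = 7.5920%.
1 + r = 1.07592 / 1.07090 = 1.004688
After-tax real rate = 1.004688 − 1 → 0.47%.

0.47%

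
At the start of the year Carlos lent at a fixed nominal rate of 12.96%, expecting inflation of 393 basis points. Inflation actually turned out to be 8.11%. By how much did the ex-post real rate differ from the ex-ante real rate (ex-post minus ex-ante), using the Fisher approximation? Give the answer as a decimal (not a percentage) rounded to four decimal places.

Ex-ante: 12.96% − 3.93% = 9.030%
Ex-post: 12.96% − 8.11% = 4.850%
Difference (ex-post − ex-ante) = -4.1800% → -0.0418.

-0.0418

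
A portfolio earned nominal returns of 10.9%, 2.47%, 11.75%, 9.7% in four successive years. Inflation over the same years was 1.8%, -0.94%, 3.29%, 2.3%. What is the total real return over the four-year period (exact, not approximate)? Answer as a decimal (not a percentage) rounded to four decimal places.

0.3074

Nominal growth factor = 1.1090 × 1.0247 × 1.1175 × 1.0970 = 1.393100
Price-level growth factor = 1.0180 × 0.9906 × 1.0329 × 1.0230 = 1.065565
Real growth factor = 1.393100 / 1.065565 = 1.307382
Total real return = 1.307382 − 1 → 0.3074.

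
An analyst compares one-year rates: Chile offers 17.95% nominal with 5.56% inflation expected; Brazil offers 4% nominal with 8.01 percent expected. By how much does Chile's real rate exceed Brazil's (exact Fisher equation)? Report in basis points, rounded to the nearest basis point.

1545 basis points

Chile: (1 + 0.1795)/(1 + 0.0556) − 1 = 11.7374%
Brazil: (1 + 0.0400)/(1 + 0.0801) − 1 = -3.7126%
Differential = 11.7374% − (-3.7126%) = 15.4500% → 1545 basis points.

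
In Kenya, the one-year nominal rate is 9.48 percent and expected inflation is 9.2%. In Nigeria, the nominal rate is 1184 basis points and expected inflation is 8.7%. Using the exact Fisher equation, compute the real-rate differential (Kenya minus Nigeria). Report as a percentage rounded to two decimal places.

-2.63%

Kenya: (1 + 0.0948)/(1 + 0.0920) − 1 = 0.2564%
Nigeria: (1 + 0.1184)/(1 + 0.0870) − 1 = 2.8887%
Differential = 0.2564% − 2.8887% = -2.6323% → -2.63%.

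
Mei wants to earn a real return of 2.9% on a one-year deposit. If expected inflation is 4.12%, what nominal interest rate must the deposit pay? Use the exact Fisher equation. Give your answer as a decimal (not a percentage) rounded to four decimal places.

(1 + i) = (1 + r)(1 + π) = 1.02900 × 1.04120 = 1.0713948
i = 1.0713948 − 1, so the required nominal rate is 0.0714.

0.0714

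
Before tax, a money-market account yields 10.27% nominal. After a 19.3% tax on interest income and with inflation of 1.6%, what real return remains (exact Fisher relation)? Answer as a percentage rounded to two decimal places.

6.58%

After-tax nominal return = 10.27% × (1 − 0.193) = 8.28789%.
1 + r = 1.0828789 / 1.01600 = 1.065826
After-tax real rate = 1.065826 − 1 → 6.58%.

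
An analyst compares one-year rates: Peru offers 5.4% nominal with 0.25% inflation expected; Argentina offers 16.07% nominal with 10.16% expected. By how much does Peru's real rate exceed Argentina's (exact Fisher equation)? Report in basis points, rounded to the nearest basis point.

Peru: (1 + 0.0540)/(1 + 0.0025) − 1 = 5.1372%
Argentina: (1 + 0.1607)/(1 + 0.1016) − 1 = 5.3649%
Differential = 5.1372% − 5.3649% = -0.2278% → -23 basis points.

-23 basis points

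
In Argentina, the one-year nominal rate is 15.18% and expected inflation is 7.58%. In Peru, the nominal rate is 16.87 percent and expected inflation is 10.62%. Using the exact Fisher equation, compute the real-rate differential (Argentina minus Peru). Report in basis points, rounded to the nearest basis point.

141 basis points

Argentina: (1 + 0.1518)/(1 + 0.0758) − 1 = 7.0645%
Peru: (1 + 0.1687)/(1 + 0.1062) − 1 = 5.6500%
Differential = 7.0645% − 5.6500% = 1.4145% → 141 basis points.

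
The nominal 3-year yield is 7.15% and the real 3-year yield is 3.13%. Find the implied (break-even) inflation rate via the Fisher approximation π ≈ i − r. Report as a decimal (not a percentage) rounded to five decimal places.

π ≈ i − r = 7.15% − 3.13% → 0.04020.

0.04020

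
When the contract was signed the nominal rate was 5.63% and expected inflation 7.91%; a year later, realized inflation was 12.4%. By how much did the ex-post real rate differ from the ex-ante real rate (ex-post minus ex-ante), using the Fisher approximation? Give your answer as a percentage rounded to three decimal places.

-4.490%

Ex-ante: 5.63% − 7.91% = -2.280%
Ex-post: 5.63% − 12.4% = -6.770%
Difference (ex-post − ex-ante) = -4.4900% → -4.490%.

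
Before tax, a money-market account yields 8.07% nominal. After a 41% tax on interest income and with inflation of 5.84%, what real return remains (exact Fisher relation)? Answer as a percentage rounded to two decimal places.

-1.02%

After-tax nominal return = 8.07% × (1 − 0.41) = 4.7613%.
1 + r = 1.047613 / 1.05840 = 0.989808
After-tax real rate = 0.989808 − 1 → -1.02%.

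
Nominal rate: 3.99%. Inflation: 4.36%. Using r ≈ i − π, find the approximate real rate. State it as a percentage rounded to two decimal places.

r ≈ i − π = 3.99% − 4.36% = -0.37%.

-0.37%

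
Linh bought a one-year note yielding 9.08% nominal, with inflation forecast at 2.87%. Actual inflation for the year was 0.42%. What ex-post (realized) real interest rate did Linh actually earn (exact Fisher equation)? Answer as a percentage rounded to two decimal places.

8.62%

Ex-post: (1 + 0.0908)/(1 + 0.0042) − 1 = 8.6238%
So the realized real rate is 8.62%.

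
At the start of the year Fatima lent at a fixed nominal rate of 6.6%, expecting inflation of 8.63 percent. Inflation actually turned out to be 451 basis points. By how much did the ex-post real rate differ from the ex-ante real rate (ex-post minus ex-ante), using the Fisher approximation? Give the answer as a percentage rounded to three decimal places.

4.120%

Ex-ante: 6.6% − 8.63% = -2.030%
Ex-post: 6.6% − 4.51% = 2.090%
Difference (ex-post − ex-ante) = 4.1200% → 4.120%.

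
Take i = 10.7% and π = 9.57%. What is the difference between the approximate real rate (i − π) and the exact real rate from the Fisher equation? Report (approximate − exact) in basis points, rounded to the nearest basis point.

Approximate: r ≈ 10.700% − 9.570% = 1.1300%
Exact: (1 + 0.1070)/(1 + 0.0957) − 1 = 1.0313%
Error = 1.1300% − 1.0313% = 0.0987% → 10 basis points.

10 basis points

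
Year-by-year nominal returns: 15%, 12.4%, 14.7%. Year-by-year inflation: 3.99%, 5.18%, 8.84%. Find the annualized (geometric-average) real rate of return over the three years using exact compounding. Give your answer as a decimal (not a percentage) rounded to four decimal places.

0.0759

Nominal growth factor = 1.1500 × 1.1240 × 1.1470 = 1.48261220
Price-level growth factor = 1.0399 × 1.0518 × 1.0884 = 1.19045581
Real growth factor = 1.48261220 / 1.19045581 = 1.24541557
Annualized real rate = 1.24541557^(1/3) − 1 = 7.5899% → 0.0759.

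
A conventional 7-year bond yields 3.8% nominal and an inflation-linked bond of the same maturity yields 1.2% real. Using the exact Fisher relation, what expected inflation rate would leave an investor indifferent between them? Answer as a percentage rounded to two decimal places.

2.57%

(1 + π) = (1 + i)/(1 + r) = 1.03800 / 1.01200 = 1.025692
Break-even inflation = 1.025692 − 1 → 2.57%.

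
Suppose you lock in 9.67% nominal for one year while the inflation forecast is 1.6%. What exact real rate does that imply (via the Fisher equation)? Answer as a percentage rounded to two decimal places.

By the Fisher equation, 1 + r = (1 + i)/(1 + π).
1 + r = 1.09670 / 1.01600 = 1.079429
r = 1.079429 − 1 = 7.9429%, i.e. 7.94%.

7.94%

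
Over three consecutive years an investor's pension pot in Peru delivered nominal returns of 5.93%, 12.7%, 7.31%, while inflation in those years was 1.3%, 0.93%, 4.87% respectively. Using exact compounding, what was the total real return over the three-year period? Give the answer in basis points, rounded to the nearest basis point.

Compound the nominal returns: 1.0593 × 1.1270 × 1.0731 = 1.281100.
Compound inflation: 1.0130 × 1.0093 × 1.0487 = 1.072213.
Deflate: 1.281100 / 1.072213 = 1.194819.
Total real return = 1.194819 − 1 → 1948 basis points.

1948 basis points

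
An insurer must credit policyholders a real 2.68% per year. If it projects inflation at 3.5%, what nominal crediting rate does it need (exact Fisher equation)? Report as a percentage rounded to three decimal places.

(1 + i) = (1 + r)(1 + π) = 1.02680 × 1.03500 = 1.062738
i = 1.062738 − 1, so the required nominal rate is 6.274%.

6.274%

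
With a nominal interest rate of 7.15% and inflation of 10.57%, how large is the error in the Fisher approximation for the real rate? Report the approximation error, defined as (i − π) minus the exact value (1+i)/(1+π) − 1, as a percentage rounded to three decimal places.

Approximate: r ≈ 7.150% − 10.570% = -3.4200%
Exact: (1 + 0.0715)/(1 + 0.1057) − 1 = -3.0931%
Error = -3.4200% − (-3.0931%) = -0.3269% → -0.327%.

-0.327%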